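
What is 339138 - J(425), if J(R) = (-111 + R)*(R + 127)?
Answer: 165810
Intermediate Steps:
J(R) = (-111 + R)*(127 + R)
339138 - J(425) = 339138 - (-14097 + 425**2 + 16*425) = 339138 - (-14097 + 180625 + 6800) = 339138 - 1*173328 = 339138 - 173328 = 165810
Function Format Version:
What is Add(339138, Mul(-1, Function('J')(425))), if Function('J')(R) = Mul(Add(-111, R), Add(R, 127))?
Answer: 165810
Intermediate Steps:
Function('J')(R) = Mul(Add(-111, R), Add(127, R))
Add(339138, Mul(-1, Function('J')(425))) = Add(339138, Mul(-1, Add(-14097, Pow(425, 2), Mul(16, 425)))) = Add(339138, Mul(-1, Add(-14097, 180625, 6800))) = Add(339138, Mul(-1, 173328)) = Add(339138, -173328) = 165810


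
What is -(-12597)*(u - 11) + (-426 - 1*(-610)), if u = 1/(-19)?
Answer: -139046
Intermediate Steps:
u = -1/19 ≈ -0.052632
-(-12597)*(u - 11) + (-426 - 1*(-610)) = -(-12597)*(-1/19 - 11) + (-426 - 1*(-610)) = -(-12597)*(-210)/19 + (-426 + 610) = -663*210 + 184 = -139230 + 184 = -139046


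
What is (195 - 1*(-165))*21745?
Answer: 7828200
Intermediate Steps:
(195 - 1*(-165))*21745 = (195 + 165)*21745 = 360*21745 = 7828200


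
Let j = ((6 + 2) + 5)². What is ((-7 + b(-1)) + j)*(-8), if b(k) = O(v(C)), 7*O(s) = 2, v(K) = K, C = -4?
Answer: -9088/7 ≈ -1298.3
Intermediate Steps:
O(s) = 2/7 (O(s) = (⅐)*2 = 2/7)
b(k) = 2/7
j = 169 (j = (8 + 5)² = 13² = 169)
((-7 + b(-1)) + j)*(-8) = ((-7 + 2/7) + 169)*(-8) = (-47/7 + 169)*(-8) = (1136/7)*(-8) = -9088/7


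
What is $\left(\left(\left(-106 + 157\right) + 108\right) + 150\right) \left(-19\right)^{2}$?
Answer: $111549$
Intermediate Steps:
$\left(\left(\left(-106 + 157\right) + 108\right) + 150\right) \left(-19\right)^{2} = \left(\left(51 + 108\right) + 150\right) 361 = \left(159 + 150\right) 361 = 309 \cdot 361 = 111549$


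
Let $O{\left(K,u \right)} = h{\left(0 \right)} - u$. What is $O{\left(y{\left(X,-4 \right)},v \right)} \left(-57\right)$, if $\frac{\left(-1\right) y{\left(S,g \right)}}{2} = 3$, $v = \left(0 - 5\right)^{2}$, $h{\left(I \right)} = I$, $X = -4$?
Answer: $1425$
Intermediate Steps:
$v = 25$ ($v = \left(0 - 5\right)^{2} = \left(-5\right)^{2} = 25$)
$y{\left(S,g \right)} = -6$ ($y{\left(S,g \right)} = \left(-2\right) 3 = -6$)
$O{\left(K,u \right)} = - u$ ($O{\left(K,u \right)} = 0 - u = - u$)
$O{\left(y{\left(X,-4 \right)},v \right)} \left(-57\right) = \left(-1\right) 25 \left(-57\right) = \left(-25\right) \left(-57\right) = 1425$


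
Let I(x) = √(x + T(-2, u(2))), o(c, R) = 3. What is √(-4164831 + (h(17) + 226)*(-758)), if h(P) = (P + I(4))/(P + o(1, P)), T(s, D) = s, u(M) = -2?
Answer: √(-433678330 - 3790*√2)/10 ≈ 2082.5*I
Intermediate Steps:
I(x) = √(-2 + x) (I(x) = √(x - 2) = √(-2 + x))
h(P) = (P + √2)/(3 + P) (h(P) = (P + √(-2 + 4))/(P + 3) = (P + √2)/(3 + P))
√(-4164831 + (h(17) + 226)*(-758)) = √(-4164831 + ((17 + √2)/(3 + 17) + 226)*(-758)) = √(-4164831 + ((17 + √2)/20 + 226)*(-758)) = √(-4164831 + ((17/20 + √2/20) + 226)*(-758)) = √(-4164831 + (4537/20 + √2/20)*(-758)) = √(-4164831 + (-1719523/10 - 379*√2/10)) = √(-43367833/10 - 379*√2/10)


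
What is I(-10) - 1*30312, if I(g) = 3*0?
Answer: -30312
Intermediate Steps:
I(g) = 0
I(-10) - 1*30312 = 0 - 1*30312 = 0 - 30312 = -30312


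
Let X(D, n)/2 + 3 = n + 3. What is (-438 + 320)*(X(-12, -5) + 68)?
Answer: -6844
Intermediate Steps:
X(D, n) = 2*n (X(D, n) = -6 + 2*(n + 3) = -6 + 2*(3 + n) = -6 + (6 + 2*n) = 2*n)
(-438 + 320)*(X(-12, -5) + 68) = (-438 + 320)*(2*(-5) + 68) = -118*(-10 + 68) = -118*58 = -6844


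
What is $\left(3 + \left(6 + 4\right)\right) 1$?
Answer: $13$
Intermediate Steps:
$\left(3 + \left(6 + 4\right)\right) 1 = \left(3 + 10\right) 1 = 13 \cdot 1 = 13$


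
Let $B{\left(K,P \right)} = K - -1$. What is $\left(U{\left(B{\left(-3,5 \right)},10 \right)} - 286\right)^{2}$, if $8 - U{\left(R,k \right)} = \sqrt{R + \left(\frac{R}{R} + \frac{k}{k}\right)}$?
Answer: $77284$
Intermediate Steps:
$B{\left(K,P \right)} = 1 + K$ ($B{\left(K,P \right)} = K + 1 = 1 + K$)
$U{\left(R,k \right)} = 8 - \sqrt{2 + R}$ ($U{\left(R,k \right)} = 8 - \sqrt{R + \left(\frac{R}{R} + \frac{k}{k}\right)} = 8 - \sqrt{R + \left(1 + 1\right)} = 8 - \sqrt{R + 2} = 8 - \sqrt{2 + R}$)
$\left(U{\left(B{\left(-3,5 \right)},10 \right)} - 286\right)^{2} = \left(\left(8 - \sqrt{2 + \left(1 - 3\right)}\right) - 286\right)^{2} = \left(\left(8 - \sqrt{2 - 2}\right) - 286\right)^{2} = \left(\left(8 - \sqrt{0}\right) - 286\right)^{2} = \left(\left(8 - 0\right) - 286\right)^{2} = \left(\left(8 + 0\right) - 286\right)^{2} = \left(8 - 286\right)^{2} = \left(-278\right)^{2} = 77284$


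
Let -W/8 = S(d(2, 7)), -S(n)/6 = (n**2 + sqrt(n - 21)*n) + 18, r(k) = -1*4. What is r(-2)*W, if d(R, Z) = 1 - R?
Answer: -3648 + 192*I*sqrt(22) ≈ -3648.0 + 900.56*I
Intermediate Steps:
r(k) = -4
S(n) = -108 - 6*n**2 - 6*n*sqrt(-21 + n) (S(n) = -6*((n**2 + sqrt(n - 21)*n) + 18) = -6*((n**2 + sqrt(-21 + n)*n) + 18) = -6*((n**2 + n*sqrt(-21 + n)) + 18) = -6*(18 + n**2 + n*sqrt(-21 + n)) = -108 - 6*n**2 - 6*n*sqrt(-21 + n))
W = 912 - 48*I*sqrt(22) (W = -8*(-108 - 6*(1 - 1*2)**2 - 6*(1 - 1*2)*sqrt(-21 + (1 - 1*2))) = -8*(-108 - 6*(1 - 2)**2 - 6*(1 - 2)*sqrt(-21 + (1 - 2))) = -8*(-108 - 6*(-1)**2 - 6*(-1)*sqrt(-21 - 1)) = -8*(-108 - 6*1 - 6*(-1)*sqrt(-22)) = -8*(-108 - 6 - 6*(-1)*I*sqrt(22)) = -8*(-108 - 6 + 6*I*sqrt(22)) = -8*(-114 + 6*I*sqrt(22)) = 912 - 48*I*sqrt(22) ≈ 912.0 - 225.14*I)
r(-2)*W = -4*(912 - 48*I*sqrt(22)) = -3648 + 192*I*sqrt(22)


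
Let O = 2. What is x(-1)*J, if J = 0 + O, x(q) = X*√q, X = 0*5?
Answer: 0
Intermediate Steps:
X = 0
x(q) = 0 (x(q) = 0*√q = 0)
J = 2 (J = 0 + 2 = 2)
x(-1)*J = 0*2 = 0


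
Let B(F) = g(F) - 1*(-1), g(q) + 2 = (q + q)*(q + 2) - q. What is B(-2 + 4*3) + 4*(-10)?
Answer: 189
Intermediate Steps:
g(q) = -2 - q + 2*q*(2 + q) (g(q) = -2 + ((q + q)*(q + 2) - q) = -2 + ((2*q)*(2 + q) - q) = -2 + (2*q*(2 + q) - q) = -2 + (-q + 2*q*(2 + q)) = -2 - q + 2*q*(2 + q))
B(F) = -1 + 2*F**2 + 3*F (B(F) = (-2 + 2*F**2 + 3*F) - 1*(-1) = (-2 + 2*F**2 + 3*F) + 1 = -1 + 2*F**2 + 3*F)
B(-2 + 4*3) + 4*(-10) = (-1 + 2*(-2 + 4*3)**2 + 3*(-2 + 4*3)) + 4*(-10) = (-1 + 2*(-2 + 12)**2 + 3*(-2 + 12)) - 40 = (-1 + 2*10**2 + 3*10) - 40 = (-1 + 2*100 + 30) - 40 = (-1 + 200 + 30) - 40 = 229 - 40 = 189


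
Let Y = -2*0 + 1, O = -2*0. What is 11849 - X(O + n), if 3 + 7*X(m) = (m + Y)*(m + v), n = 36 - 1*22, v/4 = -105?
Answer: 89036/7 ≈ 12719.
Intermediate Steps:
v = -420 (v = 4*(-105) = -420)
O = 0
Y = 1 (Y = 0 + 1 = 1)
n = 14 (n = 36 - 22 = 14)
X(m) = -3/7 + (1 + m)*(-420 + m)/7 (X(m) = -3/7 + ((m + 1)*(m - 420))/7 = -3/7 + ((1 + m)*(-420 + m))/7 = -3/7 + (1 + m)*(-420 + m)/7)
11849 - X(O + n) = 11849 - (-423/7 - 419*(0 + 14)/7 + (0 + 14)**2/7) = 11849 - (-423/7 - 419/7*14 + (1/7)*14**2) = 11849 - (-423/7 - 838 + (1/7)*196) = 11849 - (-423/7 - 838 + 28) = 11849 - 1*(-6093/7) = 11849 + 6093/7 = 89036/7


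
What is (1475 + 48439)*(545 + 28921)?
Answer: 1470765924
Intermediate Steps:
(1475 + 48439)*(545 + 28921) = 49914*29466 = 1470765924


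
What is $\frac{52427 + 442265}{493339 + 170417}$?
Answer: $\frac{123673}{165939} \approx 0.74529$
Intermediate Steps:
$\frac{52427 + 442265}{493339 + 170417} = \frac{494692}{663756} = 494692 \cdot \frac{1}{663756} = \frac{123673}{165939}$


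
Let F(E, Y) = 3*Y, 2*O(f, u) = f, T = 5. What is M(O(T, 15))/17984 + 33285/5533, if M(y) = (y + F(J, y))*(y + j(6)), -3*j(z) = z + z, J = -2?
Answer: 598514445/99505472 ≈ 6.0149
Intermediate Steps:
O(f, u) = f/2
j(z) = -2*z/3 (j(z) = -(z + z)/3 = -2*z/3)
M(y) = 4*y*(-4 + y) (M(y) = (y + 3*y)*(y - ⅔*6) = (4*y)*(y - 4) = (4*y)*(-4 + y) = 4*y*(-4 + y))
M(O(T, 15))/17984 + 33285/5533 = (4*((½)*5)*(-4 + (½)*5))/17984 + 33285/5533 = (4*(5/2)*(-4 + 5/2))*(1/17984) + 33285*(1/5533) = (4*(5/2)*(-3/2))*(1/17984) + 33285/5533 = -15*1/17984 + 33285/5533 = -15/17984 + 33285/5533 = 598514445/99505472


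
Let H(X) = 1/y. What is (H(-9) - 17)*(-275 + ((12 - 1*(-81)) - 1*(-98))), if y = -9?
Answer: 4312/3 ≈ 1437.3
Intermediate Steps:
H(X) = -⅑ (H(X) = 1/(-9) = -⅑)
(H(-9) - 17)*(-275 + ((12 - 1*(-81)) - 1*(-98))) = (-⅑ - 17)*(-275 + ((12 - 1*(-81)) - 1*(-98))) = -154*(-275 + ((12 + 81) + 98))/9 = -154*(-275 + (93 + 98))/9 = -154*(-275 + 191)/9 = -154/9*(-84) = 4312/3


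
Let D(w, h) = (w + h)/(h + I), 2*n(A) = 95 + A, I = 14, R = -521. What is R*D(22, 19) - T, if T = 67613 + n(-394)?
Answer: -4495313/66 ≈ -68111.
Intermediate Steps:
n(A) = 95/2 + A/2 (n(A) = (95 + A)/2 = 95/2 + A/2)
D(w, h) = (h + w)/(14 + h) (D(w, h) = (w + h)/(h + 14) = (h + w)/(14 + h))
T = 134927/2 (T = 67613 + (95/2 + (1/2)*(-394)) = 67613 + (95/2 - 197) = 67613 - 299/2 = 134927/2 ≈ 67464.)
R*D(22, 19) - T = -521*(19 + 22)/(14 + 19) - 1*134927/2 = -521*41/33 - 134927/2 = -21361/33 - 134927/2 = -4495313/66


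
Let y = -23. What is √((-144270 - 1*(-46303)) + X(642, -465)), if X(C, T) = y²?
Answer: I*√97438 ≈ 312.15*I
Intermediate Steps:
X(C, T) = 529 (X(C, T) = (-23)² = 529)
√((-144270 - 1*(-46303)) + X(642, -465)) = √((-144270 - 1*(-46303)) + 529) = √((-144270 + 46303) + 529) = √(-97967 + 529) = √(-97438) = I*√97438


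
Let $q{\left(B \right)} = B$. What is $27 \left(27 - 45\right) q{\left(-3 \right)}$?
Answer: $1458$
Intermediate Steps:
$27 \left(27 - 45\right) q{\left(-3 \right)} = 27 \left(27 - 45\right) \left(-3\right) = 27 \left(-18\right) \left(-3\right) = \left(-486\right) \left(-3\right) = 1458$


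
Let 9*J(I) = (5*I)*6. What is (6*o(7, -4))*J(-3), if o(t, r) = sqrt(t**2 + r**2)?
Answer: -60*sqrt(65) ≈ -483.74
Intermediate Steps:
J(I) = 10*I/3 (J(I) = ((5*I)*6)/9 = (30*I)/9 = 10*I/3)
o(t, r) = sqrt(r**2 + t**2)
(6*o(7, -4))*J(-3) = (6*sqrt((-4)**2 + 7**2))*((10/3)*(-3)) = (6*sqrt(16 + 49))*(-10) = (6*sqrt(65))*(-10) = -60*sqrt(65)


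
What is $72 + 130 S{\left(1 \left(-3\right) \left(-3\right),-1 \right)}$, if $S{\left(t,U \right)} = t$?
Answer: $1242$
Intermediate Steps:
$72 + 130 S{\left(1 \left(-3\right) \left(-3\right),-1 \right)} = 72 + 130 \cdot 1 \left(-3\right) \left(-3\right) = 72 + 130 \left(\left(-3\right) \left(-3\right)\right) = 72 + 130 \cdot 9 = 72 + 1170 = 1242$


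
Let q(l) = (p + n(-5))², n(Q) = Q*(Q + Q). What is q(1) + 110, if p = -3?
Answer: 2319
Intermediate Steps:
n(Q) = 2*Q² (n(Q) = Q*(2*Q) = 2*Q²)
q(l) = 2209 (q(l) = (-3 + 2*(-5)²)² = (-3 + 2*25)² = (-3 + 50)² = 47² = 2209)
q(1) + 110 = 2209 + 110 = 2319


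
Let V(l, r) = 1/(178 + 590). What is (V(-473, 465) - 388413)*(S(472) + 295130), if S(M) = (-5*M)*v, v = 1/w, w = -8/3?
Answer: -88301624685745/768 ≈ -1.1498e+11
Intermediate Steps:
V(l, r) = 1/768
w = -8/3 (w = -8*⅓ = -8/3 ≈ -2.6667)
v = -3/8 (v = 1/(-8/3) = -3/8 ≈ -0.37500)
S(M) = 15*M/8 (S(M) = -5*M*(-3/8) = 15*M/8)
(V(-473, 465) - 388413)*(S(472) + 295130) = (1/768 - 388413)*((15/8)*472 + 295130) = -298301183*(885 + 295130)/768 = -298301183/768*296015 = -88301624685745/768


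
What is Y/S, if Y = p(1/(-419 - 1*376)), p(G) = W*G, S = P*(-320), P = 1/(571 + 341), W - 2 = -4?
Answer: -19/2650 ≈ -0.0071698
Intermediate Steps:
W = -2 (W = 2 - 4 = -2)
P = 1/912 ≈ 0.0010965
S = -20/57 (S = (1/912)*(-320) = -20/57 ≈ -0.35088)
p(G) = -2*G
Y = 2/795 (Y = -2/(-419 - 1*376) = -2/(-419 - 376) = -2/(-795) = -2*(-1/795) = 2/795 ≈ 0.0025157)
Y/S = 2/(795*(-20/57)) = (2/795)*(-57/20) = -19/2650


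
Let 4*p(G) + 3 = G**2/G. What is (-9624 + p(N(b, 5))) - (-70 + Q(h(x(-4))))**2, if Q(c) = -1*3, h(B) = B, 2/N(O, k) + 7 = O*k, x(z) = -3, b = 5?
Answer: -269167/18 ≈ -14954.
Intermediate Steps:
N(O, k) = 2/(-7 + O*k)
p(G) = -3/4 + G/4 (p(G) = -3/4 + (G**2/G)/4 = -3/4 + G/4)
Q(c) = -3
(-9624 + p(N(b, 5))) - (-70 + Q(h(x(-4))))**2 = (-9624 + (-3/4 + (2/(-7 + 5*5))/4)) - (-70 - 3)**2 = (-9624 + (-3/4 + (2/(-7 + 25))/4)) - 1*(-73)**2 = (-9624 + (-3/4 + (2/18)/4)) - 1*5329 = (-9624 + (-3/4 + (2*(1/18))/4)) - 5329 = (-9624 + (-3/4 + (1/4)*(1/9))) - 5329 = (-9624 + (-3/4 + 1/36)) - 5329 = (-9624 - 13/18) - 5329 = -173245/18 - 5329 = -269167/18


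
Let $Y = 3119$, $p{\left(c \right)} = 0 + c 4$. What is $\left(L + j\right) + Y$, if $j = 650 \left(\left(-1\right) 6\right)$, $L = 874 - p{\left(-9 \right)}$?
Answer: $129$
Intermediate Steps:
$p{\left(c \right)} = 4 c$ ($p{\left(c \right)} = 0 + 4 c = 4 c$)
$L = 910$ ($L = 874 - 4 \left(-9\right) = 874 - -36 = 874 + 36 = 910$)
$j = -3900$ ($j = 650 \left(-6\right) = -3900$)
$\left(L + j\right) + Y = \left(910 - 3900\right) + 3119 = -2990 + 3119 = 129$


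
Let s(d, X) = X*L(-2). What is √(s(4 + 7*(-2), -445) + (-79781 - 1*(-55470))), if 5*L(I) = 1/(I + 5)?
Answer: I*√219066/3 ≈ 156.01*I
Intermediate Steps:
L(I) = 1/(5*(5 + I)) (L(I) = 1/(5*(I + 5)) = 1/(5*(5 + I)))
s(d, X) = X/15 (s(d, X) = X*(1/(5*(5 - 2))) = X*((⅕)/3) = X*((⅕)*(⅓)) = X*(1/15) = X/15)
√(s(4 + 7*(-2), -445) + (-79781 - 1*(-55470))) = √((1/15)*(-445) + (-79781 - 1*(-55470))) = √(-89/3 + (-79781 + 55470)) = √(-89/3 - 24311) = √(-73022/3) = I*√219066/3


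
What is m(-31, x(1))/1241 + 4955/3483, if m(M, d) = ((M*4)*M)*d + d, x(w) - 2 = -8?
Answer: -74203655/4322403 ≈ -17.167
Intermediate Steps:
x(w) = -6 (x(w) = 2 - 8 = -6)
m(M, d) = d + 4*d*M² (m(M, d) = ((4*M)*M)*d + d = (4*M²)*d + d = 4*d*M² + d = d + 4*d*M²)
m(-31, x(1))/1241 + 4955/3483 = -6*(1 + 4*(-31)²)/1241 + 4955/3483 = -6*(1 + 4*961)*(1/1241) + 4955*(1/3483) = -6*(1 + 3844)*(1/1241) + 4955/3483 = -6*3845*(1/1241) + 4955/3483 = -23070*1/1241 + 4955/3483 = -23070/1241 + 4955/3483 = -74203655/4322403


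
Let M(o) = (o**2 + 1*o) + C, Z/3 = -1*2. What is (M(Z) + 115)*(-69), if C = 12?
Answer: -10833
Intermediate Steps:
Z = -6 (Z = 3*(-1*2) = 3*(-2) = -6)
M(o) = 12 + o + o**2 (M(o) = (o**2 + 1*o) + 12 = (o**2 + o) + 12 = (o + o**2) + 12 = 12 + o + o**2)
(M(Z) + 115)*(-69) = ((12 - 6 + (-6)**2) + 115)*(-69) = ((12 - 6 + 36) + 115)*(-69) = (42 + 115)*(-69) = 157*(-69) = -10833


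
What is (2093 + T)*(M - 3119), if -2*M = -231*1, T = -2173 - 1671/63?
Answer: 13437659/42 ≈ 3.1994e+5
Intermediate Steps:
T = -46190/21 (T = -2173 - 1671*1/63 = -2173 - 557/21 = -46190/21 ≈ -2199.5)
M = 231/2 (M = -(-231)/2 = -1/2*(-231) = 231/2 ≈ 115.50)
(2093 + T)*(M - 3119) = (2093 - 46190/21)*(231/2 - 3119) = -2237/21*(-6007/2) = 13437659/42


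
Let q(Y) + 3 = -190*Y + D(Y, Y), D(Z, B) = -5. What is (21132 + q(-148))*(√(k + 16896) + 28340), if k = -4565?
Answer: 1395574960 + 49244*√12331 ≈ 1.4010e+9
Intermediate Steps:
q(Y) = -8 - 190*Y (q(Y) = -3 + (-190*Y - 5) = -3 + (-5 - 190*Y) = -8 - 190*Y)
(21132 + q(-148))*(√(k + 16896) + 28340) = (21132 + (-8 - 190*(-148)))*(√(-4565 + 16896) + 28340) = (21132 + (-8 + 28120))*(√12331 + 28340) = (21132 + 28112)*(28340 + √12331) = 49244*(28340 + √12331) = 1395574960 + 49244*√12331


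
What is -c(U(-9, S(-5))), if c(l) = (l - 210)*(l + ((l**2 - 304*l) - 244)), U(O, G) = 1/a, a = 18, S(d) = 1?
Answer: -319359511/5832 ≈ -54760.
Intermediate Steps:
U(O, G) = 1/18
c(l) = (-210 + l)*(-244 + l**2 - 303*l) (c(l) = (-210 + l)*(l + (-244 + l**2 - 304*l)) = (-210 + l)*(-244 + l**2 - 303*l))
-c(U(-9, S(-5))) = -(51240 + (1/18)**3 - 513*(1/18)**2 + 63386*(1/18)) = -(51240 + 1/5832 - 513*1/324 + 31693/9) = -(51240 + 1/5832 - 19/12 + 31693/9) = -1*319359511/5832 = -319359511/5832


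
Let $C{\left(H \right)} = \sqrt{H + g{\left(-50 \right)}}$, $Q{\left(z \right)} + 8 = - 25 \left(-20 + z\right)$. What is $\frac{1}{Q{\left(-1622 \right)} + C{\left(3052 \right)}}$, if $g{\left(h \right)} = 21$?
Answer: $\frac{41042}{1684442691} - \frac{\sqrt{3073}}{1684442691} \approx 2.4332 \cdot 10^{-5}$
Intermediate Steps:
$Q{\left(z \right)} = 492 - 25 z$ ($Q{\left(z \right)} = -8 - 25 \left(-20 + z\right) = -8 - \left(-500 + 25 z\right) = 492 - 25 z$)
$C{\left(H \right)} = \sqrt{21 + H}$ ($C{\left(H \right)} = \sqrt{H + 21} = \sqrt{21 + H}$)
$\frac{1}{Q{\left(-1622 \right)} + C{\left(3052 \right)}} = \frac{1}{\left(492 - -40550\right) + \sqrt{21 + 3052}} = \frac{1}{\left(492 + 40550\right) + \sqrt{3073}} = \frac{1}{41042 + \sqrt{3073}}$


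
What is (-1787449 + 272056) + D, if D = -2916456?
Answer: -4431849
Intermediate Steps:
(-1787449 + 272056) + D = (-1787449 + 272056) - 2916456 = -1515393 - 2916456 = -4431849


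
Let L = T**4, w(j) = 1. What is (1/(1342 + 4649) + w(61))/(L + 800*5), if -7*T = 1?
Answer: 14386792/57537569991 ≈ 0.00025004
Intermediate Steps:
T = -1/7 (T = -1/7*1 = -1/7 ≈ -0.14286)
L = 1/2401 (L = (-1/7)**4 = 1/2401 ≈ 0.00041649)
(1/(1342 + 4649) + w(61))/(L + 800*5) = (1/(1342 + 4649) + 1)/(1/2401 + 800*5) = (1/5991 + 1)/(1/2401 + 4000) = (1/5991 + 1)/(9604001/2401) = (5992/5991)*(2401/9604001) = 14386792/57537569991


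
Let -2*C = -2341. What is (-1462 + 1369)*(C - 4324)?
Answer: 586551/2 ≈ 2.9328e+5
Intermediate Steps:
C = 2341/2 (C = -½*(-2341) = 2341/2 ≈ 1170.5)
(-1462 + 1369)*(C - 4324) = (-1462 + 1369)*(2341/2 - 4324) = -93*(-6307/2) = 586551/2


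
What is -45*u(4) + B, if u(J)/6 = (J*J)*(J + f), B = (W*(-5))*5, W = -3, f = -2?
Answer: -8565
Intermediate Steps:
B = 75 (B = -3*(-5)*5 = 15*5 = 75)
u(J) = 6*J²*(-2 + J) (u(J) = 6*((J*J)*(J - 2)) = 6*(J²*(-2 + J)) = 6*J²*(-2 + J))
-45*u(4) + B = -270*4²*(-2 + 4) + 75 = -270*16*2 + 75 = -45*192 + 75 = -8640 + 75 = -8565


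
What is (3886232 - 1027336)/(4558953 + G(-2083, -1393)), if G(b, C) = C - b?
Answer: 2858896/4559643 ≈ 0.62700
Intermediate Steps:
(3886232 - 1027336)/(4558953 + G(-2083, -1393)) = (3886232 - 1027336)/(4558953 + (-1393 - 1*(-2083))) = 2858896/(4558953 + (-1393 + 2083)) = 2858896/(4558953 + 690) = 2858896/4559643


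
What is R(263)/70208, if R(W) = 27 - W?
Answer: -59/17552 ≈ -0.0033614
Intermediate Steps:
R(263)/70208 = (27 - 1*263)/70208 = (27 - 263)*(1/70208) = -236*1/70208 = -59/17552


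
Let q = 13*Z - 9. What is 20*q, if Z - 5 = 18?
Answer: 5800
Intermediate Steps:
Z = 23 (Z = 5 + 18 = 23)
q = 290 (q = 13*23 - 9 = 299 - 9 = 290)
20*q = 20*290 = 5800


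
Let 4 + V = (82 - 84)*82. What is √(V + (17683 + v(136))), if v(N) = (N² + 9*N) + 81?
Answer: 2*√9329 ≈ 193.17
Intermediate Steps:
v(N) = 81 + N² + 9*N
V = -168 (V = -4 + (82 - 84)*82 = -4 - 2*82 = -4 - 164 = -168)
√(V + (17683 + v(136))) = √(-168 + (17683 + (81 + 136² + 9*136))) = √(-168 + (17683 + (81 + 18496 + 1224))) = √(-168 + (17683 + 19801)) = √(-168 + 37484) = √37316 = 2*√9329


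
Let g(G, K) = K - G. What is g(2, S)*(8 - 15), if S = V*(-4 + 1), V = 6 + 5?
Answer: 245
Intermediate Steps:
V = 11
S = -33 (S = 11*(-4 + 1) = 11*(-3) = -33)
g(2, S)*(8 - 15) = (-33 - 1*2)*(8 - 15) = (-33 - 2)*(-7) = -35*(-7) = 245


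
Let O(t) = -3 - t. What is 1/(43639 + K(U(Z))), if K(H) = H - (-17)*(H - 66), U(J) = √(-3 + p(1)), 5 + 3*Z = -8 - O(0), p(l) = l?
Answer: 42517/1807695937 - 18*I*√2/1807695937 ≈ 2.352e-5 - 1.4082e-8*I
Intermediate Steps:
Z = -10/3 (Z = -5/3 + (-8 - (-3 - 1*0))/3 = -5/3 + (-8 - (-3 + 0))/3 = -5/3 + (-8 - 1*(-3))/3 = -5/3 + (-8 + 3)/3 = -5/3 + (⅓)*(-5) = -5/3 - 5/3 = -10/3 ≈ -3.3333)
U(J) = I*√2 (U(J) = √(-3 + 1) = √(-2) = I*√2)
K(H) = -1122 + 18*H (K(H) = H - (-17)*(-66 + H) = H - (1122 - 17*H) = H + (-1122 + 17*H) = -1122 + 18*H)
1/(43639 + K(U(Z))) = 1/(43639 + (-1122 + 18*(I*√2))) = 1/(43639 + (-1122 + 18*I*√2)) = 1/(42517 + 18*I*√2)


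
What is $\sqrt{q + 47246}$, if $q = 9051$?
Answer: $\sqrt{56297} \approx 237.27$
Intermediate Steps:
$\sqrt{q + 47246} = \sqrt{9051 + 47246} = \sqrt{56297}$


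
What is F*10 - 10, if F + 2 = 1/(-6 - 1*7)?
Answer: -400/13 ≈ -30.769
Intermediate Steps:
F = -27/13 (F = -2 + 1/(-6 - 1*7) = -2 + 1/(-6 - 7) = -2 + 1/(-13) = -2 - 1/13 = -27/13 ≈ -2.0769)
F*10 - 10 = -27/13*10 - 10 = -270/13 - 10 = -400/13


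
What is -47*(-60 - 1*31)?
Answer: 4277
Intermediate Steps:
-47*(-60 - 1*31) = -47*(-60 - 31) = -47*(-91) = 4277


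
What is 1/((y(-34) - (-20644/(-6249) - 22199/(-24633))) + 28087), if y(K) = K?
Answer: 51310539/1439198802166 ≈ 3.5652e-5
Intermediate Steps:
1/((y(-34) - (-20644/(-6249) - 22199/(-24633))) + 28087) = 1/((-34 - (-20644/(-6249) - 22199/(-24633))) + 28087) = 1/((-34 - (-20644*(-1/6249) - 22199*(-1/24633))) + 28087) = 1/((-34 - (20644/6249 + 22199/24633)) + 28087) = 1/((-34 - 1*215748401/51310539) + 28087) = 1/((-34 - 215748401/51310539) + 28087) = 1/(-1960306727/51310539 + 28087) = 1/(1439198802166/51310539) = 51310539/1439198802166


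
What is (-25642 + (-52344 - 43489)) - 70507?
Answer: -191982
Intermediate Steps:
(-25642 + (-52344 - 43489)) - 70507 = (-25642 - 95833) - 70507 = -121475 - 70507 = -191982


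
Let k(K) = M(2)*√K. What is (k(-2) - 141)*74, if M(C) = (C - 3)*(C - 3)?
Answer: -10434 + 74*I*√2 ≈ -10434.0 + 104.65*I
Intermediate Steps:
M(C) = (-3 + C)² (M(C) = (-3 + C)*(-3 + C) = (-3 + C)²)
k(K) = √K (k(K) = (-3 + 2)²*√K = (-1)²*√K = 1*√K = √K)
(k(-2) - 141)*74 = (√(-2) - 141)*74 = (I*√2 - 141)*74 = (-141 + I*√2)*74 = -10434 + 74*I*√2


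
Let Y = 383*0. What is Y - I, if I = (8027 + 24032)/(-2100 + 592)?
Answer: 32059/1508 ≈ 21.259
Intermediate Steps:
I = -32059/1508 (I = 32059/(-1508) = 32059*(-1/1508) = -32059/1508 ≈ -21.259)
Y = 0
Y - I = 0 - 1*(-32059/1508) = 0 + 32059/1508 = 32059/1508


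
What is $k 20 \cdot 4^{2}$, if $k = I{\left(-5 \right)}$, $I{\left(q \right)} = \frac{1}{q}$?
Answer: $-64$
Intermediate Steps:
$k = - \frac{1}{5}$ ($k = \frac{1}{-5} = - \frac{1}{5} \approx -0.2$)
$k 20 \cdot 4^{2} = \left(- \frac{1}{5}\right) 20 \cdot 4^{2} = \left(-4\right) 16 = -64$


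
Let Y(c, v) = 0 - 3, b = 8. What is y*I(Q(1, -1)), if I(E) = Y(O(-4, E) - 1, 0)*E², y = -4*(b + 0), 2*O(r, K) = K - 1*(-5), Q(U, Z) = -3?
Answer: 864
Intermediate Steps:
O(r, K) = 5/2 + K/2 (O(r, K) = (K - 1*(-5))/2 = (K + 5)/2 = (5 + K)/2 = 5/2 + K/2)
y = -32 (y = -4*(8 + 0) = -4*8 = -32)
Y(c, v) = -3
I(E) = -3*E²
y*I(Q(1, -1)) = -(-96)*(-3)² = -(-96)*9 = -32*(-27) = 864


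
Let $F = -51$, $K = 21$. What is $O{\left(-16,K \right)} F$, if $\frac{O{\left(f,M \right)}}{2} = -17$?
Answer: $1734$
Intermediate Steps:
$O{\left(f,M \right)} = -34$ ($O{\left(f,M \right)} = 2 \left(-17\right) = -34$)
$O{\left(-16,K \right)} F = \left(-34\right) \left(-51\right) = 1734$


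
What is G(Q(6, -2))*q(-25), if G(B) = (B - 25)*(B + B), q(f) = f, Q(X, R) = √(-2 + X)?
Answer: 2300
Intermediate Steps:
G(B) = 2*B*(-25 + B) (G(B) = (-25 + B)*(2*B) = 2*B*(-25 + B))
G(Q(6, -2))*q(-25) = (2*√(-2 + 6)*(-25 + √(-2 + 6)))*(-25) = (2*√4*(-25 + √4))*(-25) = (2*2*(-25 + 2))*(-25) = (2*2*(-23))*(-25) = -92*(-25) = 2300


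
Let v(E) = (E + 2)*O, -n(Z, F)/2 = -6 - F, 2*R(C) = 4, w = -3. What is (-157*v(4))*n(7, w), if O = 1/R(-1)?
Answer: -2826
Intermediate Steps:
R(C) = 2 (R(C) = (½)*4 = 2)
O = ½ (O = 1/2 = ½ ≈ 0.50000)
n(Z, F) = 12 + 2*F (n(Z, F) = -2*(-6 - F) = 12 + 2*F)
v(E) = 1 + E/2 (v(E) = (E + 2)*(½) = (2 + E)*(½) = 1 + E/2)
(-157*v(4))*n(7, w) = (-157*(1 + (½)*4))*(12 + 2*(-3)) = (-157*(1 + 2))*(12 - 6) = -157*3*6 = -471*6 = -2826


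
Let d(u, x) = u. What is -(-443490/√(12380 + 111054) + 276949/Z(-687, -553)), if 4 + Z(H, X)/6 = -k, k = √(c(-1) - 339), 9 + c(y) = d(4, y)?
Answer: 276949/540 + 221745*√123434/61717 - 276949*I*√86/1080 ≈ 1775.2 - 2378.1*I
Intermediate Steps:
c(y) = -5 (c(y) = -9 + 4 = -5)
k = 2*I*√86 (k = √(-5 - 339) = √(-344) = 2*I*√86 ≈ 18.547*I)
Z(H, X) = -24 - 12*I*√86 (Z(H, X) = -24 + 6*(-2*I*√86) = -24 - 12*I*√86)
-(-443490/√(12380 + 111054) + 276949/Z(-687, -553)) = -(-443490/√(12380 + 111054) + 276949/(-24 - 12*I*√86)) = -(-443490*√123434/123434 + 276949/(-24 - 12*I*√86)) = -(-221745*√123434/61717 + 276949/(-24 - 12*I*√86)) = -(276949/(-24 - 12*I*√86) - 221745*√123434/61717) = -276949/(-24 - 12*I*√86) + 221745*√123434/61717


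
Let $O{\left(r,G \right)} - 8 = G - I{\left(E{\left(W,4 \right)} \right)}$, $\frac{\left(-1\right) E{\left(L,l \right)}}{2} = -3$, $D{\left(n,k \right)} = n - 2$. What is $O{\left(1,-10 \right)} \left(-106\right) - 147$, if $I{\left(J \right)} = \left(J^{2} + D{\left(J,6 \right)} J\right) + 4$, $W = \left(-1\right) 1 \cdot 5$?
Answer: $6849$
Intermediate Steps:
$D{\left(n,k \right)} = -2 + n$ ($D{\left(n,k \right)} = n - 2 = -2 + n$)
$W = -5$ ($W = \left(-1\right) 5 = -5$)
$E{\left(L,l \right)} = 6$ ($E{\left(L,l \right)} = \left(-2\right) \left(-3\right) = 6$)
$I{\left(J \right)} = 4 + J^{2} + J \left(-2 + J\right)$ ($I{\left(J \right)} = \left(J^{2} + \left(-2 + J\right) J\right) + 4 = \left(J^{2} + J \left(-2 + J\right)\right) + 4 = 4 + J^{2} + J \left(-2 + J\right)$)
$O{\left(r,G \right)} = -56 + G$ ($O{\left(r,G \right)} = 8 - \left(4 - 12 + 72 - G\right) = 8 - \left(-8 + 72 - G\right) = 8 + \left(G - \left(4 - 12 + 72\right)\right) = 8 + \left(G - 64\right) = 8 + \left(-64 + G\right) = -56 + G$)
$O{\left(1,-10 \right)} \left(-106\right) - 147 = \left(-56 - 10\right) \left(-106\right) - 147 = \left(-66\right) \left(-106\right) - 147 = 6996 - 147 = 6849$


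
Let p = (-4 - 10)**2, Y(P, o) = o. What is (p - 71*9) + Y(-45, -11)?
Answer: -454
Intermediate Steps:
p = 196 (p = (-14)**2 = 196)
(p - 71*9) + Y(-45, -11) = (196 - 71*9) - 11 = (196 - 639) - 11 = -443 - 11 = -454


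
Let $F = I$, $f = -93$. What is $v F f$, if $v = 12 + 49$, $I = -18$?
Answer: $102114$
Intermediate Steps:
$F = -18$
$v = 61$
$v F f = 61 \left(-18\right) \left(-93\right) = \left(-1098\right) \left(-93\right) = 102114$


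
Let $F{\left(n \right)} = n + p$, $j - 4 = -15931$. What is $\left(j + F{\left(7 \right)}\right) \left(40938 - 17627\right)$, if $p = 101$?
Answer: $-368756709$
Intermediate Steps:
$j = -15927$ ($j = 4 - 15931 = -15927$)
$F{\left(n \right)} = 101 + n$ ($F{\left(n \right)} = n + 101 = 101 + n$)
$\left(j + F{\left(7 \right)}\right) \left(40938 - 17627\right) = \left(-15927 + \left(101 + 7\right)\right) \left(40938 - 17627\right) = \left(-15927 + 108\right) 23311 = \left(-15819\right) 23311 = -368756709$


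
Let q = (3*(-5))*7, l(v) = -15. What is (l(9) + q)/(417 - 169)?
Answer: -15/31 ≈ -0.48387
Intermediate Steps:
q = -105 (q = -15*7 = -105)
(l(9) + q)/(417 - 169) = (-15 - 105)/(417 - 169) = -120/248 = -120*1/248 = -15/31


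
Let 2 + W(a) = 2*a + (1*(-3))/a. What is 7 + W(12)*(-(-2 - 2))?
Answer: 94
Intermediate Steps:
W(a) = -2 - 3/a + 2*a (W(a) = -2 + (2*a + (1*(-3))/a) = -2 + (2*a - 3/a) = -2 + (-3/a + 2*a) = -2 - 3/a + 2*a)
7 + W(12)*(-(-2 - 2)) = 7 + (-2 - 3/12 + 2*12)*(-(-2 - 2)) = 7 + (-2 - 3*1/12 + 24)*(-1*(-4)) = 7 + (-2 - ¼ + 24)*4 = 7 + (87/4)*4 = 7 + 87 = 94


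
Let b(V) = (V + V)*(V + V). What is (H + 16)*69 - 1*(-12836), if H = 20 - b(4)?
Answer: 10904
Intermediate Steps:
b(V) = 4*V² (b(V) = (2*V)*(2*V) = 4*V²)
H = -44 (H = 20 - 4*4² = 20 - 4*16 = 20 - 1*64 = 20 - 64 = -44)
(H + 16)*69 - 1*(-12836) = (-44 + 16)*69 - 1*(-12836) = -28*69 + 12836 = -1932 + 12836 = 10904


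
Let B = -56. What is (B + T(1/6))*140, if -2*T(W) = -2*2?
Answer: -7560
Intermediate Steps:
T(W) = 2 (T(W) = -(-1)*2 = -½*(-4) = 2)
(B + T(1/6))*140 = (-56 + 2)*140 = -54*140 = -7560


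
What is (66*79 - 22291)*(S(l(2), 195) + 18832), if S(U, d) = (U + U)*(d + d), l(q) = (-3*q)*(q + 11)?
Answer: 717370616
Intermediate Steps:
l(q) = -3*q*(11 + q) (l(q) = (-3*q)*(11 + q) = -3*q*(11 + q))
S(U, d) = 4*U*d (S(U, d) = (2*U)*(2*d) = 4*U*d)
(66*79 - 22291)*(S(l(2), 195) + 18832) = (66*79 - 22291)*(4*(-3*2*(11 + 2))*195 + 18832) = (5214 - 22291)*(4*(-3*2*13)*195 + 18832) = -17077*(4*(-78)*195 + 18832) = -17077*(-60840 + 18832) = -17077*(-42008) = 717370616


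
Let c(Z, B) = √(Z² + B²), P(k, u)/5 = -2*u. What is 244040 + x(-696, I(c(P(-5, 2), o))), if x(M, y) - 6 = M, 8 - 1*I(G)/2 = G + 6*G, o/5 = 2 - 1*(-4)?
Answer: 243350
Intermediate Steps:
P(k, u) = -10*u (P(k, u) = 5*(-2*u) = -10*u)
o = 30 (o = 5*(2 - 1*(-4)) = 5*(2 + 4) = 5*6 = 30)
c(Z, B) = √(B² + Z²)
I(G) = 16 - 14*G (I(G) = 16 - 2*(G + 6*G) = 16 - 14*G)
x(M, y) = 6 + M
244040 + x(-696, I(c(P(-5, 2), o))) = 244040 + (6 - 696) = 244040 - 690 = 243350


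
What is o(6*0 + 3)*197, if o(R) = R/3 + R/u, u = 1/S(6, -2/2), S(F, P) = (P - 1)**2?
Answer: 2561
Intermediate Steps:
S(F, P) = (-1 + P)**2
u = 1/4 (u = 1/((-1 - 2/2)**2) = 1/((-1 - 2*1/2)**2) = 1/((-1 - 1)**2) = 1/((-2)**2) = 1/4 ≈ 0.25000)
o(R) = 13*R/3 (o(R) = R/3 + R/(1/4) = R*(1/3) + R*4 = R/3 + 4*R = 13*R/3)
o(6*0 + 3)*197 = (13*(6*0 + 3)/3)*197 = (13*(0 + 3)/3)*197 = ((13/3)*3)*197 = 13*197 = 2561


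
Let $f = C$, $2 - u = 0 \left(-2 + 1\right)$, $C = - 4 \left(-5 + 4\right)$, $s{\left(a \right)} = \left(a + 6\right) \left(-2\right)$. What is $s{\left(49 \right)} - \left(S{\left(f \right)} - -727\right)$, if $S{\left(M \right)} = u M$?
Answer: $-845$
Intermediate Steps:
$s{\left(a \right)} = -12 - 2 a$ ($s{\left(a \right)} = \left(6 + a\right) \left(-2\right) = -12 - 2 a$)
$C = 4$ ($C = \left(-4\right) \left(-1\right) = 4$)
$u = 2$ ($u = 2 - 0 \left(-2 + 1\right) = 2 - 0 \left(-1\right) = 2 - 0 = 2 + 0 = 2$)
$f = 4$
$S{\left(M \right)} = 2 M$
$s{\left(49 \right)} - \left(S{\left(f \right)} - -727\right) = \left(-12 - 98\right) - \left(2 \cdot 4 - -727\right) = \left(-12 - 98\right) - \left(8 + 727\right) = -110 - 735 = -845$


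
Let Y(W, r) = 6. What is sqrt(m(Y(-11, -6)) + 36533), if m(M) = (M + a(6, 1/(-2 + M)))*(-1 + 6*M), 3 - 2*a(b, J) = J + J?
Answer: 7*sqrt(3003)/2 ≈ 191.80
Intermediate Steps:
a(b, J) = 3/2 - J (a(b, J) = 3/2 - (J + J)/2 = 3/2 - J)
m(M) = (-1 + 6*M)*(3/2 + M - 1/(-2 + M)) (m(M) = (M + (3/2 - 1/(-2 + M)))*(-1 + 6*M) = (3/2 + M - 1/(-2 + M))*(-1 + 6*M) = (-1 + 6*M)*(3/2 + M - 1/(-2 + M)))
sqrt(m(Y(-11, -6)) + 36533) = sqrt((8 - 47*6 - 8*6**2 + 12*6**3)/(2*(-2 + 6)) + 36533) = sqrt((1/2)*(8 - 282 - 8*36 + 12*216)/4 + 36533) = sqrt((1/2)*(1/4)*(8 - 282 - 288 + 2592) + 36533) = sqrt((1/2)*(1/4)*2030 + 36533) = sqrt(1015/4 + 36533) = sqrt(147147/4) = 7*sqrt(3003)/2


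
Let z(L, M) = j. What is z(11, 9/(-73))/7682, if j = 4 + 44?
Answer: 24/3841 ≈ 0.0062484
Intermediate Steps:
j = 48
z(L, M) = 48
z(11, 9/(-73))/7682 = 48/7682 = 48*(1/7682) = 24/3841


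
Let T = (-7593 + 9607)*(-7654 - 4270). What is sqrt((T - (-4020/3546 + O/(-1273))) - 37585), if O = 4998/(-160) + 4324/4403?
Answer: I*sqrt(105572234504322303672144836415)/66251324580 ≈ 4904.3*I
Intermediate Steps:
O = -10657177/352240 (O = 4998*(-1/160) + 4324*(1/4403) = -2499/80 + 4324/4403 = -10657177/352240 ≈ -30.255)
T = -24014936 (T = 2014*(-11924) = -24014936)
sqrt((T - (-4020/3546 + O/(-1273))) - 37585) = sqrt((-24014936 - (-4020/3546 - 10657177/352240/(-1273))) - 37585) = sqrt((-24014936 - (-4020*1/3546 - 10657177/352240*(-1/1273))) - 37585) = sqrt((-24014936 - (-670/591 + 10657177/448401520)) - 37585) = sqrt((-24014936 - 1*(-294130626793/265005298320)) - 37585) = sqrt((-24014936 + 294130626793/265005298320) - 37585) = sqrt(-6364084984685080727/265005298320 - 37585) = sqrt(-6374045208822437927/265005298320) = I*sqrt(105572234504322303672144836415)/66251324580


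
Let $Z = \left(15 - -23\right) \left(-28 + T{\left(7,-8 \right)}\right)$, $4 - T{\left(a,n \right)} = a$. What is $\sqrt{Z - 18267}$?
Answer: $i \sqrt{19445} \approx 139.45 i$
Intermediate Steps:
$T{\left(a,n \right)} = 4 - a$
$Z = -1178$ ($Z = \left(15 - -23\right) \left(-28 + \left(4 - 7\right)\right) = \left(15 + 23\right) \left(-28 + \left(4 - 7\right)\right) = 38 \left(-28 - 3\right) = 38 \left(-31\right) = -1178$)
$\sqrt{Z - 18267} = \sqrt{-1178 - 18267} = \sqrt{-19445} = i \sqrt{19445}$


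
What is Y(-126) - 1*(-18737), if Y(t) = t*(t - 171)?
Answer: 56159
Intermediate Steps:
Y(t) = t*(-171 + t)
Y(-126) - 1*(-18737) = -126*(-171 - 126) - 1*(-18737) = -126*(-297) + 18737 = 37422 + 18737 = 56159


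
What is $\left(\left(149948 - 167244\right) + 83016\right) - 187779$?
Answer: $-122059$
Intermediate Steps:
$\left(\left(149948 - 167244\right) + 83016\right) - 187779 = \left(-17296 + 83016\right) - 187779 = 65720 - 187779 = -122059$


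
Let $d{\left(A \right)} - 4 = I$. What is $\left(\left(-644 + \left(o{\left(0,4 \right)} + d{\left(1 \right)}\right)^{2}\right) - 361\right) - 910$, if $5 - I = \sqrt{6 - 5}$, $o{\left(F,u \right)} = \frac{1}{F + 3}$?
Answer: $- \frac{16610}{9} \approx -1845.6$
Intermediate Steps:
$o{\left(F,u \right)} = \frac{1}{3 + F}$
$I = 4$ ($I = 5 - \sqrt{6 - 5} = 5 - \sqrt{1} = 5 - 1 = 4$)
$d{\left(A \right)} = 8$ ($d{\left(A \right)} = 4 + 4 = 8$)
$\left(\left(-644 + \left(o{\left(0,4 \right)} + d{\left(1 \right)}\right)^{2}\right) - 361\right) - 910 = \left(\left(-644 + \left(\frac{1}{3 + 0} + 8\right)^{2}\right) - 361\right) - 910 = \left(\left(-644 + \left(\frac{1}{3} + 8\right)^{2}\right) - 361\right) - 910 = \left(\left(-644 + \left(\frac{25}{3}\right)^{2}\right) - 361\right) - 910 = \left(\left(-644 + \frac{625}{9}\right) - 361\right) - 910 = \left(- \frac{5171}{9} - 361\right) - 910 = - \frac{8420}{9} - 910 = - \frac{16610}{9}$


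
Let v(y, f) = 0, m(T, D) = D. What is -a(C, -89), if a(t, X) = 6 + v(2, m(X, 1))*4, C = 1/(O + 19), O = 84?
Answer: -6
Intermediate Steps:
C = 1/103 (C = 1/(84 + 19) = 1/103 ≈ 0.0097087)
a(t, X) = 6 (a(t, X) = 6 + 0*4 = 6 + 0 = 6)
-a(C, -89) = -1*6 = -6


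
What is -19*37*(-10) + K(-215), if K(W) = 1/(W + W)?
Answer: 3022899/430 ≈ 7030.0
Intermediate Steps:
K(W) = 1/(2*W)
-19*37*(-10) + K(-215) = -19*37*(-10) + (1/2)/(-215) = -703*(-10) + (1/2)*(-1/215) = 7030 - 1/430 = 3022899/430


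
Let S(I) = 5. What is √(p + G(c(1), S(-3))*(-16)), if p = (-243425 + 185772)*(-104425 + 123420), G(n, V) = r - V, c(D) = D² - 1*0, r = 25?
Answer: 3*I*√121679895 ≈ 33093.0*I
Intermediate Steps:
c(D) = D² (c(D) = D² + 0 = D²)
G(n, V) = 25 - V
p = -1095118735 (p = -57653*18995 = -1095118735)
√(p + G(c(1), S(-3))*(-16)) = √(-1095118735 + (25 - 1*5)*(-16)) = √(-1095118735 + (25 - 5)*(-16)) = √(-1095118735 + 20*(-16)) = √(-1095118735 - 320) = √(-1095119055) = 3*I*√121679895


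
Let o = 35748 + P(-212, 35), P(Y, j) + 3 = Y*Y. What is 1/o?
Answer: 1/80689 ≈ 1.2393e-5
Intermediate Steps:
P(Y, j) = -3 + Y**2 (P(Y, j) = -3 + Y*Y = -3 + Y**2)
o = 80689 (o = 35748 + (-3 + (-212)**2) = 35748 + (-3 + 44944) = 35748 + 44941 = 80689)
1/o = 1/80689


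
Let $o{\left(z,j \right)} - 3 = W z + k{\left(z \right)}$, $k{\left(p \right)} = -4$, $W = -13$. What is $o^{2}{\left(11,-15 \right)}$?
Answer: $20736$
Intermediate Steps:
$o{\left(z,j \right)} = -1 - 13 z$ ($o{\left(z,j \right)} = 3 - \left(4 + 13 z\right) = -1 - 13 z$)
$o^{2}{\left(11,-15 \right)} = \left(-1 - 143\right)^{2} = \left(-144\right)^{2} = 20736$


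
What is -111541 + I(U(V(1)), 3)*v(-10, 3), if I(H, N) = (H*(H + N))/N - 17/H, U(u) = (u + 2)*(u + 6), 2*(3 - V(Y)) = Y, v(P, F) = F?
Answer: -5278297/48 ≈ -1.0996e+5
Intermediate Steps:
V(Y) = 3 - Y/2
U(u) = (2 + u)*(6 + u)
I(H, N) = -17/H + H*(H + N)/N (I(H, N) = H*(H + N)/N - 17/H = -17/H + H*(H + N)/N)
-111541 + I(U(V(1)), 3)*v(-10, 3) = -111541 + ((12 + (3 - ½*1)² + 8*(3 - ½*1)) - 17/(12 + (3 - ½*1)² + 8*(3 - ½*1)) + (12 + (3 - ½*1)² + 8*(3 - ½*1))²/3)*3 = -111541 + ((12 + (3 - ½)² + 8*(3 - ½)) - 17/(12 + (3 - ½)² + 8*(3 - ½)) + (12 + (3 - ½)² + 8*(3 - ½))²*(⅓))*3 = -111541 + ((12 + (5/2)² + 8*(5/2)) - 17/(12 + (5/2)² + 8*(5/2)) + (12 + (5/2)² + 8*(5/2))²*(⅓))*3 = -111541 + ((12 + 25/4 + 20) - 17/(12 + 25/4 + 20) + (12 + 25/4 + 20)²*(⅓))*3 = -111541 + (153/4 - 17/153/4 + (153/4)²*(⅓))*3 = -111541 + (153/4 - 17*4/153 + (23409/16)*(⅓))*3 = -111541 + (153/4 - 4/9 + 7803/16)*3 = -111541 + (75671/144)*3 = -111541 + 75671/48 = -5278297/48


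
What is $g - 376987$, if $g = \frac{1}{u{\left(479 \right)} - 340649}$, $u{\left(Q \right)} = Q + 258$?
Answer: $- \frac{128142405145}{339912} \approx -3.7699 \cdot 10^{5}$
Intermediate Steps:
$u{\left(Q \right)} = 258 + Q$
$g = - \frac{1}{339912}$ ($g = \frac{1}{\left(258 + 479\right) - 340649} = \frac{1}{737 - 340649} = \frac{1}{-339912} = - \frac{1}{339912} \approx -2.9419 \cdot 10^{-6}$)
$g - 376987 = - \frac{1}{339912} - 376987 = - \frac{128142405145}{339912}$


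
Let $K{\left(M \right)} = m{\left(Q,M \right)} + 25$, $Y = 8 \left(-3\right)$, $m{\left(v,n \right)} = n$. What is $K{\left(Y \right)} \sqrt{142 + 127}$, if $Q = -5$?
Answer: $\sqrt{269} \approx 16.401$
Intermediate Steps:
$Y = -24$
$K{\left(M \right)} = 25 + M$ ($K{\left(M \right)} = M + 25 = 25 + M$)
$K{\left(Y \right)} \sqrt{142 + 127} = \left(25 - 24\right) \sqrt{142 + 127} = 1 \sqrt{269} = \sqrt{269}$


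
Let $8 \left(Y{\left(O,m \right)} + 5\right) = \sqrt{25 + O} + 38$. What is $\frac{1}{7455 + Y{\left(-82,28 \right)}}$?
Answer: $\frac{477104}{3556691101} - \frac{8 i \sqrt{57}}{3556691101} \approx 0.00013414 - 1.6982 \cdot 10^{-8} i$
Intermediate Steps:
$Y{\left(O,m \right)} = - \frac{1}{4} + \frac{\sqrt{25 + O}}{8}$ ($Y{\left(O,m \right)} = -5 + \frac{\sqrt{25 + O} + 38}{8} = -5 + \frac{38 + \sqrt{25 + O}}{8} = -5 + \left(\frac{19}{4} + \frac{\sqrt{25 + O}}{8}\right) = - \frac{1}{4} + \frac{\sqrt{25 + O}}{8}$)
$\frac{1}{7455 + Y{\left(-82,28 \right)}} = \frac{1}{7455 - \left(\frac{1}{4} - \frac{\sqrt{25 - 82}}{8}\right)} = \frac{1}{7455 - \left(\frac{1}{4} - \frac{\sqrt{-57}}{8}\right)} = \frac{1}{7455 - \left(\frac{1}{4} - \frac{i \sqrt{57}}{8}\right)} = \frac{1}{\frac{29819}{4} + \frac{i \sqrt{57}}{8}}$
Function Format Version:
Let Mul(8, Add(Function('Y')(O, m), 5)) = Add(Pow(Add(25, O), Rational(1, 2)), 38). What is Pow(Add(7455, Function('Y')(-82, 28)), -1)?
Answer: Add(Rational(477104, 3556691101), Mul(Rational(-8, 3556691101), I, Pow(57, Rational(1, 2)))) ≈ Add(0.00013414, Mul(-1.6982e-8, I))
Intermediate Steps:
Function('Y')(O, m) = Add(Rational(-1, 4), Mul(Rational(1, 8), Pow(Add(25, O), Rational(1, 2)))) (Function('Y')(O, m) = Add(-5, Mul(Rational(1, 8), Add(Pow(Add(25, O), Rational(1, 2)), 38))) = Add(-5, Mul(Rational(1, 8), Add(38, Pow(Add(25, O), Rational(1, 2))))) = Add(-5, Add(Rational(19, 4), Mul(Rational(1, 8), Pow(Add(25, O), Rational(1, 2))))) = Add(Rational(-1, 4), Mul(Rational(1, 8), Pow(Add(25, O), Rational(1, 2)))))
Pow(Add(7455, Function('Y')(-82, 28)), -1) = Pow(Add(7455, Add(Rational(-1, 4), Mul(Rational(1, 8), Pow(Add(25, -82), Rational(1, 2))))), -1) = Pow(Add(7455, Add(Rational(-1, 4), Mul(Rational(1, 8), Pow(-57, Rational(1, 2))))), -1) = Pow(Add(7455, Add(Rational(-1, 4), Mul(Rational(1, 8), Mul(I, Pow(57, Rational(1, 2)))))), -1) = Pow(Add(7455, Add(Rational(-1, 4), Mul(Rational(1, 8), I, Pow(57, Rational(1, 2))))), -1) = Pow(Add(Rational(29819, 4), Mul(Rational(1, 8), I, Pow(57, Rational(1, 2)))), -1)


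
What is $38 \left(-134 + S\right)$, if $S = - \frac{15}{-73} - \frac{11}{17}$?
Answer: $- \frac{6339996}{1241} \approx -5108.8$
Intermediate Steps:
$S = - \frac{548}{1241}$ ($S = \left(-15\right) \left(- \frac{1}{73}\right) - \frac{11}{17} = \frac{15}{73} - \frac{11}{17} = - \frac{548}{1241} \approx -0.44158$)
$38 \left(-134 + S\right) = 38 \left(-134 - \frac{548}{1241}\right) = 38 \left(- \frac{166842}{1241}\right) = - \frac{6339996}{1241}$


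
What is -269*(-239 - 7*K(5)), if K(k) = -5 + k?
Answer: 64291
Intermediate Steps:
-269*(-239 - 7*K(5)) = -269*(-239 - 7*(-5 + 5)) = -269*(-239 - 7*0) = -269*(-239 + 0) = -269*(-239) = 64291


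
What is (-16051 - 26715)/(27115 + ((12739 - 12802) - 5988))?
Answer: -21383/10532 ≈ -2.0303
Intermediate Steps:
(-16051 - 26715)/(27115 + ((12739 - 12802) - 5988)) = -42766/(27115 + (-63 - 5988)) = -42766/(27115 - 6051) = -42766/21064 = -42766*1/21064 = -21383/10532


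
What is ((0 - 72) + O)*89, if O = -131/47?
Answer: -312835/47 ≈ -6656.1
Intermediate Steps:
O = -131/47 (O = -131*1/47 = -131/47 ≈ -2.7872)
((0 - 72) + O)*89 = ((0 - 72) - 131/47)*89 = (-72 - 131/47)*89 = -3515/47*89 = -312835/47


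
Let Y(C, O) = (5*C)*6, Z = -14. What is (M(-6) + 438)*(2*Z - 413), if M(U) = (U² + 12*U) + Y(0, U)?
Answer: -177282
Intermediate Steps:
Y(C, O) = 30*C
M(U) = U² + 12*U (M(U) = (U² + 12*U) + 30*0 = (U² + 12*U) + 0 = U² + 12*U)
(M(-6) + 438)*(2*Z - 413) = (-6*(12 - 6) + 438)*(2*(-14) - 413) = (-6*6 + 438)*(-28 - 413) = (-36 + 438)*(-441) = 402*(-441) = -177282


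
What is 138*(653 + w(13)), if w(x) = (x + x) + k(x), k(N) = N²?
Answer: 117024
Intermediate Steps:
w(x) = x² + 2*x (w(x) = (x + x) + x² = 2*x + x² = x² + 2*x)
138*(653 + w(13)) = 138*(653 + 13*(2 + 13)) = 138*(653 + 13*15) = 138*(653 + 195) = 138*848 = 117024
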